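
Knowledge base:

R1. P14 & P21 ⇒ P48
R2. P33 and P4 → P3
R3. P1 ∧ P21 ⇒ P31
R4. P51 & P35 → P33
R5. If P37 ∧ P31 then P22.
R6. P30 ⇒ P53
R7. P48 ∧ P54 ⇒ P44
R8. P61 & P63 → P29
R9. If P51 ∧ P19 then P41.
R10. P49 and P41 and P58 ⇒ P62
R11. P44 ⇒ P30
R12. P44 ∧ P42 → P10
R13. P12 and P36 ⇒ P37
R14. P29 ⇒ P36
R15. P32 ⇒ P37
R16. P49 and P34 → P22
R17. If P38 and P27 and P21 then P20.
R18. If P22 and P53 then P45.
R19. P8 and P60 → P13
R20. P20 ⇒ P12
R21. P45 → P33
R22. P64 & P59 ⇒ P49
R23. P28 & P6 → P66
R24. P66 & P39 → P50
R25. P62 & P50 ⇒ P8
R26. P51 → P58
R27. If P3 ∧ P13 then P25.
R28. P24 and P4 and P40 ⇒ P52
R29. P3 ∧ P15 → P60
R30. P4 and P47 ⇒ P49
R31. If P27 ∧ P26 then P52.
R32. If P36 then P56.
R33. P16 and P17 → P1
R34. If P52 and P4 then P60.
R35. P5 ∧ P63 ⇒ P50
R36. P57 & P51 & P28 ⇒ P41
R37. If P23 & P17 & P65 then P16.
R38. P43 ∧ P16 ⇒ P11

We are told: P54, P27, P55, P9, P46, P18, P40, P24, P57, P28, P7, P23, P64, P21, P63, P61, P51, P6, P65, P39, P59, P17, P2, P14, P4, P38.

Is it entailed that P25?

Yes

P48  (by R1: P14, P21)
P44  (by R7: P48, P54)
P29  (by R8: P61, P63)
P30  (by R11: P44)
P36  (by R14: P29)
P20  (by R17: P38, P27, P21)
P12  (by R20: P20)
P49  (by R22: P64, P59)
P66  (by R23: P28, P6)
P50  (by R24: P66, P39)
P58  (by R26: P51)
P52  (by R28: P24, P4, P40)
P60  (by R34: P52, P4)
P41  (by R36: P57, P51, P28)
P16  (by R37: P23, P17, P65)
P53  (by R6: P30)
P62  (by R10: P49, P41, P58)
P37  (by R13: P12, P36)
P8  (by R25: P62, P50)
P1  (by R33: P16, P17)
P31  (by R3: P1, P21)
P22  (by R5: P37, P31)
P45  (by R18: P22, P53)
P13  (by R19: P8, P60)
P33  (by R21: P45)
P3  (by R2: P33, P4)
P25  (by R27: P3, P13)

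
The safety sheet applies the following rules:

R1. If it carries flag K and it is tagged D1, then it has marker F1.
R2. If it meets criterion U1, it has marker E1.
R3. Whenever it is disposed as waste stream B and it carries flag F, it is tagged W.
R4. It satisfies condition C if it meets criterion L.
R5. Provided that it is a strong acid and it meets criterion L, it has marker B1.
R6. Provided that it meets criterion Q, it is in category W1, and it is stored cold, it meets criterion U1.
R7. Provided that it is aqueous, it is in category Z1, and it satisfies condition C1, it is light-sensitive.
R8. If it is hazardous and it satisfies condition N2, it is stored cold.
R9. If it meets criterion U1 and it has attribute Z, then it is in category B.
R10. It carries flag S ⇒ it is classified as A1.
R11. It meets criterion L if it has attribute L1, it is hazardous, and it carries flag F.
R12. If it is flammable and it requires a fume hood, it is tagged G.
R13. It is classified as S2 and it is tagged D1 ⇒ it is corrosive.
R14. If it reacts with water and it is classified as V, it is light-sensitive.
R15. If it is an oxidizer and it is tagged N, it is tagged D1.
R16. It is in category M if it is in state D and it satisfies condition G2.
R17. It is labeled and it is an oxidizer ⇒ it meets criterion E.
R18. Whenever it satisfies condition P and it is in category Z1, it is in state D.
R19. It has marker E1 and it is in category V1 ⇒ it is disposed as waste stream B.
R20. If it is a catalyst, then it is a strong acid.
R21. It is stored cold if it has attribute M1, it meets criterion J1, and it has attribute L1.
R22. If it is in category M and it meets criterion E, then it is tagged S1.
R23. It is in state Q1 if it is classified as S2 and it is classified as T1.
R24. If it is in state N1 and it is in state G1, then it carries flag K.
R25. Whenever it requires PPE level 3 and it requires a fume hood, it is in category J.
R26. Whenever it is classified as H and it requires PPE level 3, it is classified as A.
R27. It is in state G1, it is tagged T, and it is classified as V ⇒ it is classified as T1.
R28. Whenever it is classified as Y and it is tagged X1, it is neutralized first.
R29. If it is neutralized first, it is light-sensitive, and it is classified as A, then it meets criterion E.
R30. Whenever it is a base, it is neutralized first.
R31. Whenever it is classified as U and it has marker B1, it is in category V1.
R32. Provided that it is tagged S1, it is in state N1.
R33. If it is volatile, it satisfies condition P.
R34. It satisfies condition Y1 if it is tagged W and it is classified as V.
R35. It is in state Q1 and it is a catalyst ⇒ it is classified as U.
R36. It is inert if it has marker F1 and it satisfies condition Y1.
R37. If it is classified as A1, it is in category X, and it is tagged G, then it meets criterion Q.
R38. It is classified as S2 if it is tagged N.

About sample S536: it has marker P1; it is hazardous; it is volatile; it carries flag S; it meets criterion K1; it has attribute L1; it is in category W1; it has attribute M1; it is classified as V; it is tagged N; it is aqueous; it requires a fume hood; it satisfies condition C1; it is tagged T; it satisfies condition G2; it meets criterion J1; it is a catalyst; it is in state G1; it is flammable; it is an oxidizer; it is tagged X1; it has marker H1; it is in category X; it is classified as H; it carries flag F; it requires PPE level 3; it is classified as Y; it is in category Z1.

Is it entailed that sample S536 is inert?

By R7 (it is aqueous, it is in category Z1, it satisfies condition C1): it is light-sensitive.
By R10 (it carries flag S): it is classified as A1.
By R11 (it has attribute L1, it is hazardous, it carries flag F): it meets criterion L.
By R12 (it is flammable, it requires a fume hood): it is tagged G.
By R15 (it is an oxidizer, it is tagged N): it is tagged D1.
By R20 (it is a catalyst): it is a strong acid.
By R21 (it has attribute M1, it meets criterion J1, it has attribute L1): it is stored cold.
By R26 (it is classified as H, it requires PPE level 3): it is classified as A.
By R27 (it is in state G1, it is tagged T, it is classified as V): it is classified as T1.
By R28 (it is classified as Y, it is tagged X1): it is neutralized first.
By R29 (it is neutralized first, it is light-sensitive, it is classified as A): it meets criterion E.
By R33 (it is volatile): it satisfies condition P.
By R37 (it is classified as A1, it is in category X, it is tagged G): it meets criterion Q.
By R38 (it is tagged N): it is classified as S2.
By R5 (it is a strong acid, it meets criterion L): it has marker B1.
By R6 (it meets criterion Q, it is in category W1, it is stored cold): it meets criterion U1.
By R18 (it satisfies condition P, it is in category Z1): it is in state D.
By R23 (it is classified as S2, it is classified as T1): it is in state Q1.
By R35 (it is in state Q1, it is a catalyst): it is classified as U.
By R2 (it meets criterion U1): it has marker E1.
By R16 (it is in state D, it satisfies condition G2): it is in category M.
By R22 (it is in category M, it meets criterion E): it is tagged S1.
By R31 (it is classified as U, it has marker B1): it is in category V1.
By R32 (it is tagged S1): it is in state N1.
By R19 (it has marker E1, it is in category V1): it is disposed as waste stream B.
By R24 (it is in state N1, it is in state G1): it carries flag K.
By R1 (it carries flag K, it is tagged D1): it has marker F1.
By R3 (it is disposed as waste stream B, it carries flag F): it is tagged W.
By R34 (it is tagged W, it is classified as V): it satisfies condition Y1.
By R36 (it has marker F1, it satisfies condition Y1): it is inert.

Yes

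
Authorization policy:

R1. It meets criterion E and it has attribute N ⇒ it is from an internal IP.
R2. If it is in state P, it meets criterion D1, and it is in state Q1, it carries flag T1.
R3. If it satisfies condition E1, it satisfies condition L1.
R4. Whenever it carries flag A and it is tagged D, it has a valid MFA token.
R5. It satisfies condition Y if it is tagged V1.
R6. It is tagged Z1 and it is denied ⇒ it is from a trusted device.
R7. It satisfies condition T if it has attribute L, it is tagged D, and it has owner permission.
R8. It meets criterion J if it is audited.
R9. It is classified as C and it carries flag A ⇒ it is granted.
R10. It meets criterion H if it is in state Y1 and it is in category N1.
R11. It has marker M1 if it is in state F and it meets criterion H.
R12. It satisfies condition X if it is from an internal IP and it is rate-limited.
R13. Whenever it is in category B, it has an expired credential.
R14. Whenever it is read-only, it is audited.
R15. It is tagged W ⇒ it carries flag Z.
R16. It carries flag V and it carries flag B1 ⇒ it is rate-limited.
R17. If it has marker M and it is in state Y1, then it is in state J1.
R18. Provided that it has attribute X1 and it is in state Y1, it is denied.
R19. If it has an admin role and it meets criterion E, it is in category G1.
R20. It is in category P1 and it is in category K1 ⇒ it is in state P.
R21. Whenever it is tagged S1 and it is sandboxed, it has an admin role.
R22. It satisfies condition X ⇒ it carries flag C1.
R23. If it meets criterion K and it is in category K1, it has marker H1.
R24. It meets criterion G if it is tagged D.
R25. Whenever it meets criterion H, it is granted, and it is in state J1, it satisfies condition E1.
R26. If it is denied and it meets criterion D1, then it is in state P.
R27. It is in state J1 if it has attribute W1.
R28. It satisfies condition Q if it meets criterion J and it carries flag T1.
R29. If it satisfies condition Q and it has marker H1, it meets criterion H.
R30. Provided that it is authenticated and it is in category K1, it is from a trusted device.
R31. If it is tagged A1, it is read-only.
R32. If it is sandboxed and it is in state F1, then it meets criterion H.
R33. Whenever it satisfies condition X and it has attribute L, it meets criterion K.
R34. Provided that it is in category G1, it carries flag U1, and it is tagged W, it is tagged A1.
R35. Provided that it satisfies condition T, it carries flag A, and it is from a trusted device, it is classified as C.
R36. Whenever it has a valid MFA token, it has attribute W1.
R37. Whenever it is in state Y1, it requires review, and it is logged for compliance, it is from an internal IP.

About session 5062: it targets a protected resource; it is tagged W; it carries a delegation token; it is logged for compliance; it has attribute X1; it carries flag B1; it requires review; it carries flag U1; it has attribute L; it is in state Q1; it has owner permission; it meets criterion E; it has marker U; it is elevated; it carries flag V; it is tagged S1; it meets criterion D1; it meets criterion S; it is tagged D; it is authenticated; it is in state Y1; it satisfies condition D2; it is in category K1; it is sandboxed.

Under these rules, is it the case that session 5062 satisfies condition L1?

No

Forward chaining from the given facts derives: satisfies condition T, carries flag Z, is rate-limited, is denied, has an admin role, meets criterion G, is in state P, is from a trusted device, is from an internal IP, carries flag T1, satisfies condition X, is in category G1, carries flag C1, meets criterion K, is tagged A1, has marker H1, is read-only, is audited, meets criterion J, satisfies condition Q, meets criterion H.
The only rule concluding "it satisfies condition L1" is R3, which needs "it satisfies condition E1"; that is never established.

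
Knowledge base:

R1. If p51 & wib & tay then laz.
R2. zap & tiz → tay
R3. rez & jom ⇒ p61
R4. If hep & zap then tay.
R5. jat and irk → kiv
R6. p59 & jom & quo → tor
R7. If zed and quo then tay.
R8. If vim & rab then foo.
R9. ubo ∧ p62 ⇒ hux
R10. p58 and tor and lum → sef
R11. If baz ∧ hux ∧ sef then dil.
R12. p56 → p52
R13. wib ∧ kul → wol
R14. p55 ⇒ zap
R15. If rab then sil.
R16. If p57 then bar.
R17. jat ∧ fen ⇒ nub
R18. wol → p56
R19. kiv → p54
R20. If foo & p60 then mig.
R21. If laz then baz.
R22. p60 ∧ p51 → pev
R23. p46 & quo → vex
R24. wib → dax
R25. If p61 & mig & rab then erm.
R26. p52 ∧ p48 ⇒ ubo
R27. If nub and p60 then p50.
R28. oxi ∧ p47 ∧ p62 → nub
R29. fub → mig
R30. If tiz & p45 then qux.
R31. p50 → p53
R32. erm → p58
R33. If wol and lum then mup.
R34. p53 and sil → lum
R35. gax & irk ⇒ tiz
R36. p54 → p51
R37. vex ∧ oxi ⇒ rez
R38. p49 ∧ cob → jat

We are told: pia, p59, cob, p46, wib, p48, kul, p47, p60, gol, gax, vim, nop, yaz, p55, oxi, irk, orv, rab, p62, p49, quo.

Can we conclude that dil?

Forward chaining from the given facts derives: foo, wol, zap, sil, p56, mig, vex, dax, nub, tiz, rez, jat, tay, kiv, p52, p54, ubo, p50, p53, lum, p51, laz, hux, baz, pev, mup.
The only rule concluding dil is R11, which needs sef; that is never established.

No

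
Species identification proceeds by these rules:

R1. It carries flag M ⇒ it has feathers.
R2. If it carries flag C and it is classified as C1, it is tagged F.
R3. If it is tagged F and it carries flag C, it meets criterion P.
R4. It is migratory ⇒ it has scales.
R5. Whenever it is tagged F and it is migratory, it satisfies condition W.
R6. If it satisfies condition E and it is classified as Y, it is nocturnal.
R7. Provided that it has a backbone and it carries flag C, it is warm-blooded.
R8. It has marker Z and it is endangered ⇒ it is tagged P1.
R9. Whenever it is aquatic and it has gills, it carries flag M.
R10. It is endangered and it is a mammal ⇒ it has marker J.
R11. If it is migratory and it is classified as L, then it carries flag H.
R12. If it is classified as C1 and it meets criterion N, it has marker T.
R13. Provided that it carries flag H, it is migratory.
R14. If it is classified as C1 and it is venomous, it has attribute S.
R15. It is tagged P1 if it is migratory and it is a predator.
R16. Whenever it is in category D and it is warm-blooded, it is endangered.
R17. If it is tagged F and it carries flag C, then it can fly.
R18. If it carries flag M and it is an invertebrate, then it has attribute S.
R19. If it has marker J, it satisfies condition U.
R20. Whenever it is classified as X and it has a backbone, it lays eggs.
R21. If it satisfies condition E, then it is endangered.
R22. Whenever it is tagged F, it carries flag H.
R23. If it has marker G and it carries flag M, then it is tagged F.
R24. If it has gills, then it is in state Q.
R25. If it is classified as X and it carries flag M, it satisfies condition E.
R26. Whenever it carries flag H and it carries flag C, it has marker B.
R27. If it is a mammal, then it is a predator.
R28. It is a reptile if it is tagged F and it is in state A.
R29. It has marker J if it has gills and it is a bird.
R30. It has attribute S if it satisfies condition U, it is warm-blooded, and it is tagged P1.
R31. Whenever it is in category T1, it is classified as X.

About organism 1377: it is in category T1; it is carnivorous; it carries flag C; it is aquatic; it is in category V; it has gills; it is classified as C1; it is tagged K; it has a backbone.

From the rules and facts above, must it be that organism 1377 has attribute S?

Forward chaining from the given facts derives: is tagged F, meets criterion P, is warm-blooded, carries flag M, can fly, carries flag H, is in state Q, has marker B, is classified as X, has feathers, is migratory, lays eggs, satisfies condition E, has scales, satisfies condition W, is endangered.
Rules concluding "it has attribute S": R14 needs "it is venomous"; R18 needs "it is an invertebrate"; R30 needs "it satisfies condition U" — none of these are established.

No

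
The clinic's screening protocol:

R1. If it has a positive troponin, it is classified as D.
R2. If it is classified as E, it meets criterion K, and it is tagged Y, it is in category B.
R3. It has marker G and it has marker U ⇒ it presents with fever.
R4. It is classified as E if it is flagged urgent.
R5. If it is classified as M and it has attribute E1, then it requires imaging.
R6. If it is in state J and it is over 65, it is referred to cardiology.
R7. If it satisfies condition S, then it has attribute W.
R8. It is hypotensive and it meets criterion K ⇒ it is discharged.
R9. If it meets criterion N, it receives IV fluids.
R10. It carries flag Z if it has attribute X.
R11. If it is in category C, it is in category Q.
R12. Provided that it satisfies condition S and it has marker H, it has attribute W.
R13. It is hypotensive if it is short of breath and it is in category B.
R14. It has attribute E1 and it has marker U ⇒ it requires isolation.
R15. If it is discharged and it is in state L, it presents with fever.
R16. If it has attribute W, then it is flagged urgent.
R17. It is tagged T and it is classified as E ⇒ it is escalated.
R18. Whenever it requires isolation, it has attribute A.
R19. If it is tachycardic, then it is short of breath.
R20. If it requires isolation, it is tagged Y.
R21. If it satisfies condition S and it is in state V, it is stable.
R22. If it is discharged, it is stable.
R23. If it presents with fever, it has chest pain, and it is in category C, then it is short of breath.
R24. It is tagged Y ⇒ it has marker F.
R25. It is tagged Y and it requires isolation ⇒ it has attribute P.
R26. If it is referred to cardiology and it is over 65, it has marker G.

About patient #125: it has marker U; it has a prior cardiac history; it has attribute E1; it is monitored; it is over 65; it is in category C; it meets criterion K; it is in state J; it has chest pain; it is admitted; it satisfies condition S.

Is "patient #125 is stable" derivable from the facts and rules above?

By R6 (it is in state J, it is over 65): it is referred to cardiology.
By R7 (it satisfies condition S): it has attribute W.
By R14 (it has attribute E1, it has marker U): it requires isolation.
By R16 (it has attribute W): it is flagged urgent.
By R20 (it requires isolation): it is tagged Y.
By R26 (it is referred to cardiology, it is over 65): it has marker G.
By R3 (it has marker G, it has marker U): it presents with fever.
By R4 (it is flagged urgent): it is classified as E.
By R23 (it presents with fever, it has chest pain, it is in category C): it is short of breath.
By R2 (it is classified as E, it meets criterion K, it is tagged Y): it is in category B.
By R13 (it is short of breath, it is in category B): it is hypotensive.
By R8 (it is hypotensive, it meets criterion K): it is discharged.
By R22 (it is discharged): it is stable.

Yes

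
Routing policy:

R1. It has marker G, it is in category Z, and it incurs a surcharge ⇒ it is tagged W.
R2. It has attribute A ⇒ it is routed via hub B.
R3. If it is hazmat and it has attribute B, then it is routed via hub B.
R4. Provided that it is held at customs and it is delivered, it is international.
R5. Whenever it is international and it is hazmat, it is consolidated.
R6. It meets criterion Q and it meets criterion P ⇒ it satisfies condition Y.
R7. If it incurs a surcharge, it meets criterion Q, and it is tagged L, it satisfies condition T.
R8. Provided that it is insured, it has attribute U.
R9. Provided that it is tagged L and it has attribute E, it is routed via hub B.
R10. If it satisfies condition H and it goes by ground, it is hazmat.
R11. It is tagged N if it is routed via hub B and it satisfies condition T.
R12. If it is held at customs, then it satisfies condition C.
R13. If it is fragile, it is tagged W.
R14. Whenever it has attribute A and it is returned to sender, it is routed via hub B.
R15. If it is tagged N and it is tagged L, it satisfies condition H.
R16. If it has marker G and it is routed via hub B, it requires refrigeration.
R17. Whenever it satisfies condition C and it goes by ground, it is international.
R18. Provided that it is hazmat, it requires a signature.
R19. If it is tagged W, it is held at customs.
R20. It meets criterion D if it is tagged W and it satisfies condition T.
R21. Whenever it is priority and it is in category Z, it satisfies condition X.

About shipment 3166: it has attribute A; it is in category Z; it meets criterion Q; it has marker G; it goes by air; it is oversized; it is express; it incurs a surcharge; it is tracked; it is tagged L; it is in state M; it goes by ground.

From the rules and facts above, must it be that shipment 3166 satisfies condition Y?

Forward chaining from the given facts derives: is tagged W, is routed via hub B, satisfies condition T, is tagged N, satisfies condition H, requires refrigeration, is held at customs, meets criterion D, is hazmat, satisfies condition C, is international, requires a signature, is consolidated.
The only rule concluding "it satisfies condition Y" is R6, which needs "it meets criterion P"; that is never established.

No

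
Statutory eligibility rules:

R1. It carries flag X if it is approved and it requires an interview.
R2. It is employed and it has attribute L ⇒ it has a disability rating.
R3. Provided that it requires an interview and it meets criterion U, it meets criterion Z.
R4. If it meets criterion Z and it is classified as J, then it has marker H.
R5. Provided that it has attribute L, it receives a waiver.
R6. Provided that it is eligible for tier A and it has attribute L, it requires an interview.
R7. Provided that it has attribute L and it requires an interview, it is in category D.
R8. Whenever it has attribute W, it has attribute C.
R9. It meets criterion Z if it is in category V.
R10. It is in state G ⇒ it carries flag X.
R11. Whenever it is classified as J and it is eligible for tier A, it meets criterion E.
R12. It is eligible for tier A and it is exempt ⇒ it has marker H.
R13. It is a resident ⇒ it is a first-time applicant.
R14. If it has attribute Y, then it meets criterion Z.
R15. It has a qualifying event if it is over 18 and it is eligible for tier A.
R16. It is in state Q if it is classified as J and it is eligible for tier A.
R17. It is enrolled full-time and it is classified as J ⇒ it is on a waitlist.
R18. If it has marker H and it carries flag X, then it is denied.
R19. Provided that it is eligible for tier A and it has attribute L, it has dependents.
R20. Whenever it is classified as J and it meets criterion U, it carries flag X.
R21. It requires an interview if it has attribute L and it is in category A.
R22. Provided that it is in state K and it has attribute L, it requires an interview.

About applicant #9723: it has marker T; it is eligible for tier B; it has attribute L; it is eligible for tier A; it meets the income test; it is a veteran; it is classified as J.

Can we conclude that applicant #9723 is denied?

No

Forward chaining from the given facts derives: receives a waiver, requires an interview, is in category D, meets criterion E, is in state Q, has dependents.
The only rule concluding "it is denied" is R18, which needs "it has marker H"; that is never established.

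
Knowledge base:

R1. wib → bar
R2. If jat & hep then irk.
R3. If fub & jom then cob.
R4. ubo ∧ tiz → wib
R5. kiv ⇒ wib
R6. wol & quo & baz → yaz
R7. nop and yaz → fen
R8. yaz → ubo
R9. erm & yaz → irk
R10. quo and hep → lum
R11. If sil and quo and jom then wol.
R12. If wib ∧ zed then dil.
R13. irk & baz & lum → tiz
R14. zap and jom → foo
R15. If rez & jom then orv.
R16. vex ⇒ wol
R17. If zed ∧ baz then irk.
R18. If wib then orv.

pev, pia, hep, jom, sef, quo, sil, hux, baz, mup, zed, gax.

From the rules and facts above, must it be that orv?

lum  (by R10: quo, hep)
wol  (by R11: sil, quo, jom)
irk  (by R17: zed, baz)
yaz  (by R6: wol, quo, baz)
ubo  (by R8: yaz)
tiz  (by R13: irk, baz, lum)
wib  (by R4: ubo, tiz)
orv  (by R18: wib)

Yes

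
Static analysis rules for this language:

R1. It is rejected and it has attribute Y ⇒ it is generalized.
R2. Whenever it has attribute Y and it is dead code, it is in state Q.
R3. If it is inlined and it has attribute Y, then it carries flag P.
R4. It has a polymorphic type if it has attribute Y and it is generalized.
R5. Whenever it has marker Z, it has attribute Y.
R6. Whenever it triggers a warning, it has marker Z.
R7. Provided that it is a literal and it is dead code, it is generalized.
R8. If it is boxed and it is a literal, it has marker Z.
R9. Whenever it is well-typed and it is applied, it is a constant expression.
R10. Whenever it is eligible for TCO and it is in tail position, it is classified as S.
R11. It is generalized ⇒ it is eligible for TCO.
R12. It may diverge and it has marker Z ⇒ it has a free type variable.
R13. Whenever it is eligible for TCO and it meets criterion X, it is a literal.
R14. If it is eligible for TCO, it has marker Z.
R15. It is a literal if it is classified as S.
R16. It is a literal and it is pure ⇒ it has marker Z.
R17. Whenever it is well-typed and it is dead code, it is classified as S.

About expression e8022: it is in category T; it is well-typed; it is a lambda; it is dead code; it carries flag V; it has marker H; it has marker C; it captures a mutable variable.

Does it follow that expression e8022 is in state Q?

By R17 (it is well-typed, it is dead code): it is classified as S.
By R15 (it is classified as S): it is a literal.
By R7 (it is a literal, it is dead code): it is generalized.
By R11 (it is generalized): it is eligible for TCO.
By R14 (it is eligible for TCO): it has marker Z.
By R5 (it has marker Z): it has attribute Y.
By R2 (it has attribute Y, it is dead code): it is in state Q.

Yes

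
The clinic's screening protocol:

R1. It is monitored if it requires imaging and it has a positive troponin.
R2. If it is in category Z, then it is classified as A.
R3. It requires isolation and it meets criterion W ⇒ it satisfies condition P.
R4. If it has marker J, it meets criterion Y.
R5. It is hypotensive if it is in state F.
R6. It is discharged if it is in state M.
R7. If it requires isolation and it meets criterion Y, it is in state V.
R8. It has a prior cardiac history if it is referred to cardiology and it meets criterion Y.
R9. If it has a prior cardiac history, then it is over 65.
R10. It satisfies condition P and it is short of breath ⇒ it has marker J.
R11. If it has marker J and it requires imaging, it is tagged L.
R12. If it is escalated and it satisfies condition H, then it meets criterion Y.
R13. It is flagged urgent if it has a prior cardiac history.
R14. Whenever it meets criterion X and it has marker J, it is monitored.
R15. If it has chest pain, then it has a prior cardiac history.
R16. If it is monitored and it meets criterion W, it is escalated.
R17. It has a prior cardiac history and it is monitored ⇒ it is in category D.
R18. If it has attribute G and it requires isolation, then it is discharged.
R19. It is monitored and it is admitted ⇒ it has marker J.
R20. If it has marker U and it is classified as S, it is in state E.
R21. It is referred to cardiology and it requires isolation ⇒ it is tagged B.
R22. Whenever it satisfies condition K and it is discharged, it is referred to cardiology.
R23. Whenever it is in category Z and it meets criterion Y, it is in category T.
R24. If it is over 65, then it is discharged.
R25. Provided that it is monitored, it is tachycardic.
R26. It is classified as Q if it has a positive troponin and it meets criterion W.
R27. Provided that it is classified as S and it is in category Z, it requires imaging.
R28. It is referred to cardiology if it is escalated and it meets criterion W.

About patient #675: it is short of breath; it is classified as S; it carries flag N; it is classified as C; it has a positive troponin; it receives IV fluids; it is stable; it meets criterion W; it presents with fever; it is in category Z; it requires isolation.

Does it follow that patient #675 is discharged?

By R3 (it requires isolation, it meets criterion W): it satisfies condition P.
By R10 (it satisfies condition P, it is short of breath): it has marker J.
By R27 (it is classified as S, it is in category Z): it requires imaging.
By R1 (it requires imaging, it has a positive troponin): it is monitored.
By R4 (it has marker J): it meets criterion Y.
By R16 (it is monitored, it meets criterion W): it is escalated.
By R28 (it is escalated, it meets criterion W): it is referred to cardiology.
By R8 (it is referred to cardiology, it meets criterion Y): it has a prior cardiac history.
By R9 (it has a prior cardiac history): it is over 65.
By R24 (it is over 65): it is discharged.

Yes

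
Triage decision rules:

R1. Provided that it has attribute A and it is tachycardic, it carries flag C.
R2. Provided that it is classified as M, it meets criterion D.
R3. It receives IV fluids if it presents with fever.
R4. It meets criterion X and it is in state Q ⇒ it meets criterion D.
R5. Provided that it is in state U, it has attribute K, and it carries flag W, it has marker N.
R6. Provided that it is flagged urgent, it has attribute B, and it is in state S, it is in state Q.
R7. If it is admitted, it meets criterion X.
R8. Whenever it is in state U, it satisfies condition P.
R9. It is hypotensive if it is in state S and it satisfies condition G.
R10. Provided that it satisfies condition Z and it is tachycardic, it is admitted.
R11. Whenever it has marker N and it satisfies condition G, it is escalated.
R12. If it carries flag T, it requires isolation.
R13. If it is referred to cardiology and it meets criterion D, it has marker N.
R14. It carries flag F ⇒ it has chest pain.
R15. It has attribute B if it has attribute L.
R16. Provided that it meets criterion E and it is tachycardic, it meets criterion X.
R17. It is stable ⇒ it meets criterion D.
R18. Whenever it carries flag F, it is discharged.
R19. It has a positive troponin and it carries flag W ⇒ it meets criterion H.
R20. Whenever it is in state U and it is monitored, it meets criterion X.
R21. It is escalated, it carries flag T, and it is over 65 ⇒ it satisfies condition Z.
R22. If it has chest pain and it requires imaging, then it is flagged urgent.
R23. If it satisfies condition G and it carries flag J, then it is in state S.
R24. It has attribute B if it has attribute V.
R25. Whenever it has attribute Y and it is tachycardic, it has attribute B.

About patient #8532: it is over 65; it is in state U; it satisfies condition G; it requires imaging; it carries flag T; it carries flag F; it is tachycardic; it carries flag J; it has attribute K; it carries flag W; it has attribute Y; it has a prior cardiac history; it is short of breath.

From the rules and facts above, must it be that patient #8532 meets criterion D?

By R5 (it is in state U, it has attribute K, it carries flag W): it has marker N.
By R11 (it has marker N, it satisfies condition G): it is escalated.
By R14 (it carries flag F): it has chest pain.
By R21 (it is escalated, it carries flag T, it is over 65): it satisfies condition Z.
By R22 (it has chest pain, it requires imaging): it is flagged urgent.
By R23 (it satisfies condition G, it carries flag J): it is in state S.
By R25 (it has attribute Y, it is tachycardic): it has attribute B.
By R6 (it is flagged urgent, it has attribute B, it is in state S): it is in state Q.
By R10 (it satisfies condition Z, it is tachycardic): it is admitted.
By R7 (it is admitted): it meets criterion X.
By R4 (it meets criterion X, it is in state Q): it meets criterion D.

Yes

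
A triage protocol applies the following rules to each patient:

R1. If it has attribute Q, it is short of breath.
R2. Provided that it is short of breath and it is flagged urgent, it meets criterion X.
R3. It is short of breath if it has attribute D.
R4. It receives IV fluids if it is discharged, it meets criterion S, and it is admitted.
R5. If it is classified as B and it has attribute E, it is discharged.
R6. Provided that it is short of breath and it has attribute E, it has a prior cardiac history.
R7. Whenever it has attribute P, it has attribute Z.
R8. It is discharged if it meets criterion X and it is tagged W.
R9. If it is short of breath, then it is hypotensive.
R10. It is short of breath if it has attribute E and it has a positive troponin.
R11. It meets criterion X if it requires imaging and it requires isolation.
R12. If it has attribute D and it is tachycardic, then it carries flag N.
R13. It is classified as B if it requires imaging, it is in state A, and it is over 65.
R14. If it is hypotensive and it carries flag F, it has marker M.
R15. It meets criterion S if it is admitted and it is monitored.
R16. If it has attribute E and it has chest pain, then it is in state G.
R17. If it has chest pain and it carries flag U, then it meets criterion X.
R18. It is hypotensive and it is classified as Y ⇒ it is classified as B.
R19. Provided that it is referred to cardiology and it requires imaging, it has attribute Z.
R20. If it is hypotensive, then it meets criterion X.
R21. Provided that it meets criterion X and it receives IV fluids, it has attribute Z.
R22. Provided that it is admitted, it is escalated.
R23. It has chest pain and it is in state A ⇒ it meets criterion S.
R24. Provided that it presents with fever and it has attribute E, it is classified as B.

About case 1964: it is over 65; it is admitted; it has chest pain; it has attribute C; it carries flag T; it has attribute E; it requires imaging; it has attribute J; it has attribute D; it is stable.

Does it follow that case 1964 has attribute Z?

No

Forward chaining from the given facts derives: is short of breath, has a prior cardiac history, is hypotensive, is in state G, meets criterion X, is escalated.
Rules concluding "it has attribute Z": R7 needs "it has attribute P"; R19 needs "it is referred to cardiology"; R21 needs "it receives IV fluids" — none of these are established.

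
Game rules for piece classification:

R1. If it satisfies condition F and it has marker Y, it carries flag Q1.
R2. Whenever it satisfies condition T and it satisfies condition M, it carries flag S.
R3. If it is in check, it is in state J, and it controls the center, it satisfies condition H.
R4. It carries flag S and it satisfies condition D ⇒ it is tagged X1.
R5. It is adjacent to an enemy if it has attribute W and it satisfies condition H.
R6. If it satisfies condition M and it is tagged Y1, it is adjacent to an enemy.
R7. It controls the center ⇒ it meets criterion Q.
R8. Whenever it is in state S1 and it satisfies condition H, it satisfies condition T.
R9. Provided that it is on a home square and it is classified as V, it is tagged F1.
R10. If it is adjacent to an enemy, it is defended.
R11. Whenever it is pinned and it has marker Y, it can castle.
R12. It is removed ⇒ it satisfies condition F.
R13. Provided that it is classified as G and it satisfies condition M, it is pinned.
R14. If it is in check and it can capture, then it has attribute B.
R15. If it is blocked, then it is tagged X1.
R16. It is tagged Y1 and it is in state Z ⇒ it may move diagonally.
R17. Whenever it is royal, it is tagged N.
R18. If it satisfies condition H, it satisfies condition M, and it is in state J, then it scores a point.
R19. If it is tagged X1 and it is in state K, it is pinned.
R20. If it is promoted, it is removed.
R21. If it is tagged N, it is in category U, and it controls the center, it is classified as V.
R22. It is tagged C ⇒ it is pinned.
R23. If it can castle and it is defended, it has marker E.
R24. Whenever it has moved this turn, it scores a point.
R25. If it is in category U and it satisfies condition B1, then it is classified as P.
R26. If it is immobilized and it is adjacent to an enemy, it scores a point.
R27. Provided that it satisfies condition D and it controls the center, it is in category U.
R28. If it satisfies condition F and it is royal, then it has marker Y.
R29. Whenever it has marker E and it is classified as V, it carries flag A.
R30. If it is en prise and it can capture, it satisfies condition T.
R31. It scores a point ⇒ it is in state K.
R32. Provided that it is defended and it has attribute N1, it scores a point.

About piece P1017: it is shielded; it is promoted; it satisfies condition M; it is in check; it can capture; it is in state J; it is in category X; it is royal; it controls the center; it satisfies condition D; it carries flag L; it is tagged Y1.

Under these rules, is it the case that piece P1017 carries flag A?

No

Forward chaining from the given facts derives: satisfies condition H, is adjacent to an enemy, meets criterion Q, is defended, has attribute B, is tagged N, scores a point, is removed, is in category U, is in state K, satisfies condition F, is classified as V, has marker Y, carries flag Q1.
The only rule concluding "it carries flag A" is R29, which needs "it has marker E"; that is never established.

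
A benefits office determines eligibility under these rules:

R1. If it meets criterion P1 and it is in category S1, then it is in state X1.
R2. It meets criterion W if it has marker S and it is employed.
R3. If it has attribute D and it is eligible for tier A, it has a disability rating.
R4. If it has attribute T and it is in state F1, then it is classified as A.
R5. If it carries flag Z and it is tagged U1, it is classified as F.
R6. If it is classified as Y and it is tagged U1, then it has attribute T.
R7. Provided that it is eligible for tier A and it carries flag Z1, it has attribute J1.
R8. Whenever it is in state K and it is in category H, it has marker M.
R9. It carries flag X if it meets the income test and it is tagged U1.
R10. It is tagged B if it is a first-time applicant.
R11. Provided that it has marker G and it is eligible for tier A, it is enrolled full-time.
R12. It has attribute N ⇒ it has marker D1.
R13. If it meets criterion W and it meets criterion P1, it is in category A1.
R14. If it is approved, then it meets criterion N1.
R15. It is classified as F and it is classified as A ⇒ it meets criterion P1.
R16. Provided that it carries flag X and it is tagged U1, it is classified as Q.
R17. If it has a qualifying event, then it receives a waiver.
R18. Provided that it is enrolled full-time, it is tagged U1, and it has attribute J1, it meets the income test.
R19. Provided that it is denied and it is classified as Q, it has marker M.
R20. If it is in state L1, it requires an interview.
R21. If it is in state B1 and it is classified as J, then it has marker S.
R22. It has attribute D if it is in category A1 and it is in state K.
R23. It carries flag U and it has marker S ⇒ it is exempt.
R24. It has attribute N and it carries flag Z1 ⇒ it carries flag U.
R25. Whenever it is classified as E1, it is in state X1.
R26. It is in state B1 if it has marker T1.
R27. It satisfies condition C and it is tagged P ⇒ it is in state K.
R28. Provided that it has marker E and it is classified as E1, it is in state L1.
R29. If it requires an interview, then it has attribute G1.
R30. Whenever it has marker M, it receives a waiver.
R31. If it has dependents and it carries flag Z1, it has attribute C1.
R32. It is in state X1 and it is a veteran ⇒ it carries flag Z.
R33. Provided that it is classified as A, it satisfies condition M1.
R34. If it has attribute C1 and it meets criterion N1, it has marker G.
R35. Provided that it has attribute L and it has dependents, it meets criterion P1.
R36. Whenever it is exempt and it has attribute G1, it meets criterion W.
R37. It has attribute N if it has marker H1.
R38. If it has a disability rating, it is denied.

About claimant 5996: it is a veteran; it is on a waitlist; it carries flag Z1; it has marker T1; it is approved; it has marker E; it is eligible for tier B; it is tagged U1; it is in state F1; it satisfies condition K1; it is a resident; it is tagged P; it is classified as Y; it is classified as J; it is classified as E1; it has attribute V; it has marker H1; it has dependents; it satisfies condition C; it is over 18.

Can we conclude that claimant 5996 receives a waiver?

No

Forward chaining from the given facts derives: has attribute T, meets criterion N1, is in state X1, is in state B1, is in state K, is in state L1, has attribute C1, carries flag Z, has marker G, has attribute N, is classified as A, is classified as F, has marker D1, meets criterion P1, requires an interview, has marker S, carries flag U, has attribute G1, satisfies condition M1, is exempt, meets criterion W, is in category A1, has attribute D.
Rules concluding "it receives a waiver": R17 needs "it has a qualifying event"; R30 needs "it has marker M" — none of these are established.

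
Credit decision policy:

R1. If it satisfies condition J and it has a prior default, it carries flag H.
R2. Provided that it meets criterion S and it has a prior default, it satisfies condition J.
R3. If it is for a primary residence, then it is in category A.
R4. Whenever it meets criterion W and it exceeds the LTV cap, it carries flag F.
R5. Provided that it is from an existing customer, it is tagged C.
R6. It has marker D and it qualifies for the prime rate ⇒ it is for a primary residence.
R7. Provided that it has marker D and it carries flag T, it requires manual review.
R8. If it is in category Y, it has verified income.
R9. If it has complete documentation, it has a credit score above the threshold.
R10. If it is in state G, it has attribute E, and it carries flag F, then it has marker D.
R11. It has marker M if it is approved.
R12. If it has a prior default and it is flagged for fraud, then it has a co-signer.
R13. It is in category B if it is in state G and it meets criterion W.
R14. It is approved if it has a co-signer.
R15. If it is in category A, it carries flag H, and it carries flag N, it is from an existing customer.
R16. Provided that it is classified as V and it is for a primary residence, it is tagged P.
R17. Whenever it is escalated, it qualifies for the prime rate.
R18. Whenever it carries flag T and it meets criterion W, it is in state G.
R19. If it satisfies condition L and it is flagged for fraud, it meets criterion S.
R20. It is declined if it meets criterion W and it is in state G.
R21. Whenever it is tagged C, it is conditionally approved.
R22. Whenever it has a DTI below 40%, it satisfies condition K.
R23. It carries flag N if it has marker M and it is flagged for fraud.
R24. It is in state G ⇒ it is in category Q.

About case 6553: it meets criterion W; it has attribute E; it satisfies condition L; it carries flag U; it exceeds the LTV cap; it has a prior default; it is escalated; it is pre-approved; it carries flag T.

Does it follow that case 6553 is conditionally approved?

No

Forward chaining from the given facts derives: carries flag F, qualifies for the prime rate, is in state G, is declined, is in category Q, has marker D, is in category B, is for a primary residence, requires manual review, is in category A.
The only rule concluding "it is conditionally approved" is R21, which needs "it is tagged C"; that is never established.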